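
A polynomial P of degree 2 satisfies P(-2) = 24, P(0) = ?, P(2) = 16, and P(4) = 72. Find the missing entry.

0

On equispaced nodes a degree-2 polynomial has vanishing third forward difference, so
  - P(-2) + 3·P(0) - 3·P(2) + P(4) = 0.
Substituting the known values and solving for P(0):
  3·P(0) = 0
  P(0) = 0.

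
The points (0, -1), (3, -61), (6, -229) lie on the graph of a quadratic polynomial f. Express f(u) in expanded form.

f(u) = -6u^2 - 2u - 1

Write f(u) = au^2 + bu + c. Substituting each data point gives a linear system:
  c = -1
  9a + 3b + c = -61
  36a + 6b + c = -229
Solving the system yields a = -6, b = -2, c = -1.
So f(u) = -6u² - 2u - 1.
Check: f(3) = -61. ✓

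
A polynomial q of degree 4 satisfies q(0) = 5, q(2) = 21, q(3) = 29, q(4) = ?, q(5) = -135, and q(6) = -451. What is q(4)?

The 5 known points determine the degree-4 polynomial uniquely.
Write q(n) = an^4 + bn^3 + cn^2 + dn + e. Substituting each data point gives a linear system:
  e = 5
  16a + 8b + 4c + 2d + e = 21
  81a + 27b + 9c + 3d + e = 29
  625a + 125b + 25c + 5d + e = -135
  1296a + 216b + 36c + 6d + e = -451
Solving the system yields a = -1, b = 4, c = -1, d = 2, e = 5.
So q(n) = -n⁴ + 4n³ - n² + 2n + 5.
Then q(4) = -3.

-3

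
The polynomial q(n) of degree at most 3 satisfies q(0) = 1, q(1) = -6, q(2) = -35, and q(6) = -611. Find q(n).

q(n) = -2n^3 - 5n^2 + 1

Write q(n) = an^3 + bn^2 + cn + d. Substituting each data point gives a linear system:
  d = 1
  a + b + c + d = -6
  8a + 4b + 2c + d = -35
  216a + 36b + 6c + d = -611
Solving the system yields a = -2, b = -5, c = 0, d = 1.
So q(n) = -2n^3 - 5n^2 + 1.
Check: q(0) = 1. ✓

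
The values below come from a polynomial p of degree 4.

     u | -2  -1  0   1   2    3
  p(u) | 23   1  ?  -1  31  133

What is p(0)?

The 5 known points determine the degree-4 polynomial uniquely.
Write p(u) = au^4 + bu^3 + cu^2 + du + e. Substituting each data point gives a linear system:
  16a - 8b + 4c - 2d + e = 23
  a - b + c - d + e = 1
  a + b + c + d + e = -1
  16a + 8b + 4c + 2d + e = 31
  81a + 27b + 9c + 3d + e = 133
Solving the system yields a = 1, b = 1, c = 4, d = -2, e = -5.
So p(u) = u^4 + u^3 + 4u^2 - 2u - 5.
Then p(0) = -5.

-5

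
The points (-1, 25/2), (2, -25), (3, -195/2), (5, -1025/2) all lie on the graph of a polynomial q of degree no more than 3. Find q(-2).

Write q(u) = au^3 + bu^2 + cu + d. Substituting each data point gives a linear system:
  -a + b - c + d = 25/2
  8a + 4b + 2c + d = -25
  27a + 9b + 3c + d = -195/2
  125a + 25b + 5c + d = -1025/2
Solving the system yields a = -5, b = 5, c = -5/2, d = 0.
So q(u) = -5u^3 + 5u^2 - (5/2)u.
Then q(-2) = 65.

65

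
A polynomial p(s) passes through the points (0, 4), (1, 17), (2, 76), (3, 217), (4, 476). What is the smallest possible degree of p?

3

Forward differences of the values at s = 0, 1, 2, 3, 4:
  p  : 4  17  76  217  476
  Δ  : 13  59  141  259
  Δ^2: 46  82  118
  Δ^3: 36  36
  Δ^4: 0
The third differences are constant (36) and nonzero, while all higher differences vanish, so the minimal degree is 3.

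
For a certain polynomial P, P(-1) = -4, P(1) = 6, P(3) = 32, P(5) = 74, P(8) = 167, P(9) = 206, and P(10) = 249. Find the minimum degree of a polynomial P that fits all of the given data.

2

Divided differences on the nodes -1, 1, 3, 5, 8, 9, 10:
  order 0: -4  6  32  74  167  206  249
  order 1: 5  13  21  31  39  43
  order 2: 2  2  2  2  2
  order 3: 0  0  0  0
  order 4: 0  0  0
  order 5: 0  0
  order 6: 0
The order-2 divided differences are all 2 (nonzero) and every higher order vanishes, so the data lies on a polynomial of degree exactly 2.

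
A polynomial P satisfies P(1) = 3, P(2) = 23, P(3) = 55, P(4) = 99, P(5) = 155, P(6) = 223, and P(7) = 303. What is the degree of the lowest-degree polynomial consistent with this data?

Forward differences of the values at u = 1, 2, 3, 4, 5, 6, 7:
  P  : 3  23  55  99  155  223  303
  Δ  : 20  32  44  56  68  80
  Δ^2: 12  12  12  12  12
  Δ^3: 0  0  0  0
  Δ^4: 0  0  0
  Δ^5: 0  0
  Δ^6: 0
The second differences are constant (12) and nonzero, while all higher differences vanish, so the minimal degree is 2.

2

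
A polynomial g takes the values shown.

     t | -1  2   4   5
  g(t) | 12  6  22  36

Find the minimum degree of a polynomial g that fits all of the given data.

Divided differences on the nodes -1, 2, 4, 5:
  order 0: 12  6  22  36
  order 1: -2  8  14
  order 2: 2  2
  order 3: 0
The order-2 divided differences are all 2 (nonzero) and every higher order vanishes, so the data lies on a polynomial of degree exactly 2.

2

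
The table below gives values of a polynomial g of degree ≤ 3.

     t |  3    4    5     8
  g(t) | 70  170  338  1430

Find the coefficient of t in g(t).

Write g(t) = at^3 + bt^2 + ct + d. Substituting each data point gives a linear system:
  27a + 9b + 3c + d = 70
  64a + 16b + 4c + d = 170
  125a + 25b + 5c + d = 338
  512a + 64b + 8c + d = 1430
Solving the system yields a = 3, b = -2, c = 3, d = -2.
So g(t) = 3t³ - 2t² + 3t - 2.
The coefficient of t is 3.

3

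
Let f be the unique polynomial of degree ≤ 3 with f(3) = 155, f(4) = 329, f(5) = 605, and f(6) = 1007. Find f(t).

f(t) = 4t^3 + 3t^2 + 5t + 5

Write f(t) = at^3 + bt^2 + ct + d. Substituting each data point gives a linear system:
  27a + 9b + 3c + d = 155
  64a + 16b + 4c + d = 329
  125a + 25b + 5c + d = 605
  216a + 36b + 6c + d = 1007
Solving the system yields a = 4, b = 3, c = 5, d = 5.
So f(t) = 4t^3 + 3t^2 + 5t + 5.
Check: f(3) = 155. ✓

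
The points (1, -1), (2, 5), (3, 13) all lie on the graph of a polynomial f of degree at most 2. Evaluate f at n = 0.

Using the Lagrange interpolation formula with nodes 1, 2, 3:
  L_0(n) = (n - 2)(n - 3) / 2
  L_1(n) = (n - 1)(n - 3) / -1
  L_2(n) = (n - 1)(n - 2) / 2
Then f(n) = -1·L_0(n) + 5·L_1(n) + 13·L_2(n).
Expanding and collecting terms gives f(n) = n^2 + 3n - 5.
Evaluating at n = 0: f(0) = -5.

-5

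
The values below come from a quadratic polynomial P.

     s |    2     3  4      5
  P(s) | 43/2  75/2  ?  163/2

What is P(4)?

115/2

On equispaced nodes a degree-2 polynomial has vanishing third forward difference, so
  - P(2) + 3·P(3) - 3·P(4) + P(5) = 0.
Substituting the known values and solving for P(4):
  -3·P(4) = -345/2
  P(4) = 115/2.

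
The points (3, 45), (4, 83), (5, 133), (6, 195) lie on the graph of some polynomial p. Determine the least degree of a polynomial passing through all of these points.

2

Forward differences of the values at n = 3, 4, 5, 6:
  p  : 45  83  133  195
  Δ  : 38  50  62
  Δ^2: 12  12
  Δ^3: 0
The second differences are constant (12) and nonzero, while all higher differences vanish, so the minimal degree is 2.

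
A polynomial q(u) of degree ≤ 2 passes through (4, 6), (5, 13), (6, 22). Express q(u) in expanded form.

Using the Lagrange interpolation formula with nodes 4, 5, 6:
  L_0(u) = (u - 5)(u - 6) / 2
  L_1(u) = (u - 4)(u - 6) / -1
  L_2(u) = (u - 4)(u - 5) / 2
Then q(u) = 6·L_0(u) + 13·L_1(u) + 22·L_2(u).
Expanding and collecting terms gives q(u) = u^2 - 2u - 2.
Check: q(5) = 13. ✓

q(u) = u^2 - 2u - 2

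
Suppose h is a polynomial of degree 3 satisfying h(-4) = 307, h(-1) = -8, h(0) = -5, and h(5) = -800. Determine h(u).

h(u) = -6u^3 - 3u^2 + 6u - 5

Write h(u) = au^3 + bu^2 + cu + d. Substituting each data point gives a linear system:
  -64a + 16b - 4c + d = 307
  -a + b - c + d = -8
  d = -5
  125a + 25b + 5c + d = -800
Solving the system yields a = -6, b = -3, c = 6, d = -5.
So h(u) = -6u^3 - 3u^2 + 6u - 5.
Check: h(-4) = 307. ✓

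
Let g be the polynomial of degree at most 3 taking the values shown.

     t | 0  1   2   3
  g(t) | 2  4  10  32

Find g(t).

g(t) = 2t^3 - 4t^2 + 4t + 2

Using the Lagrange interpolation formula with nodes 0, 1, 2, 3:
  L_0(t) = (t - 1)(t - 2)(t - 3) / -6
  L_1(t) = t(t - 2)(t - 3) / 2
  L_2(t) = t(t - 1)(t - 3) / -2
  L_3(t) = t(t - 1)(t - 2) / 6
Then g(t) = 2·L_0(t) + 4·L_1(t) + 10·L_2(t) + 32·L_3(t).
Expanding and collecting terms gives g(t) = 2t^3 - 4t^2 + 4t + 2.
Check: g(3) = 32. ✓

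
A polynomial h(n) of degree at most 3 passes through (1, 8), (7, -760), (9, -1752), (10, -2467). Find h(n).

Using the Lagrange interpolation formula with nodes 1, 7, 9, 10:
  L_0(n) = (n - 7)(n - 9)(n - 10) / -432
  L_1(n) = (n - 1)(n - 9)(n - 10) / 36
  L_2(n) = (n - 1)(n - 7)(n - 10) / -16
  L_3(n) = (n - 1)(n - 7)(n - 9) / 27
Then h(n) = 8·L_0(n) - 760·L_1(n) - 1752·L_2(n) - 2467·L_3(n).
Expanding and collecting terms gives h(n) = -3n^3 + 5n^2 + 3n + 3.
Check: h(10) = -2467. ✓

h(n) = -3n^3 + 5n^2 + 3n + 3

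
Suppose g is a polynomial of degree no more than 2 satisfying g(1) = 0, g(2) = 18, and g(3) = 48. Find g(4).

90

Write g(s) = as^2 + bs + c. Substituting each data point gives a linear system:
  a + b + c = 0
  4a + 2b + c = 18
  9a + 3b + c = 48
Solving the system yields a = 6, b = 0, c = -6.
So g(s) = 6s² - 6.
Then g(4) = 90.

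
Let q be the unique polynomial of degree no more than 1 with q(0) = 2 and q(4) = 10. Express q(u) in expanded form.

Using the Lagrange interpolation formula with nodes 0, 4:
  L_0(u) = (u - 4) / -4
  L_1(u) = u / 4
Then q(u) = 2·L_0(u) + 10·L_1(u).
Expanding and collecting terms gives q(u) = 2u + 2.
Check: q(0) = 2. ✓

q(u) = 2u + 2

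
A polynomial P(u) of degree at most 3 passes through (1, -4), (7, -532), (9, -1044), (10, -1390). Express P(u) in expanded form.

P(u) = -u^3 - 4u^2 + u

Write P(u) = au^3 + bu^2 + cu + d. Substituting each data point gives a linear system:
  a + b + c + d = -4
  343a + 49b + 7c + d = -532
  729a + 81b + 9c + d = -1044
  1000a + 100b + 10c + d = -1390
Solving the system yields a = -1, b = -4, c = 1, d = 0.
So P(u) = -u³ - 4u² + u.
Check: P(9) = -1044. ✓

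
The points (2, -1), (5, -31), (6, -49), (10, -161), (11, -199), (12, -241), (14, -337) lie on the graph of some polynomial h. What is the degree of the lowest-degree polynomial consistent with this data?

2

Divided differences on the nodes 2, 5, 6, 10, 11, 12, 14:
  order 0: -1  -31  -49  -161  -199  -241  -337
  order 1: -10  -18  -28  -38  -42  -48
  order 2: -2  -2  -2  -2  -2
  order 3: 0  0  0  0
  order 4: 0  0  0
  order 5: 0  0
  order 6: 0
The order-2 divided differences are all -2 (nonzero) and every higher order vanishes, so the data lies on a polynomial of degree exactly 2.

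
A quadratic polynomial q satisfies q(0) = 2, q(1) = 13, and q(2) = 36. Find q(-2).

Write q(n) = an^2 + bn + c. Substituting each data point gives a linear system:
  c = 2
  a + b + c = 13
  4a + 2b + c = 36
Solving the system yields a = 6, b = 5, c = 2.
So q(n) = 6n^2 + 5n + 2.
Then q(-2) = 16.

16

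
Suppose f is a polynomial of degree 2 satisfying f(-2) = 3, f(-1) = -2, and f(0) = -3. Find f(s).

f(s) = 2s^2 + s - 3

Using the Lagrange interpolation formula with nodes -2, -1, 0:
  L_0(s) = (s + 1)s / 2
  L_1(s) = (s + 2)s / -1
  L_2(s) = (s + 2)(s + 1) / 2
Then f(s) = 3·L_0(s) - 2·L_1(s) - 3·L_2(s).
Expanding and collecting terms gives f(s) = 2s^2 + s - 3.
Check: f(-1) = -2. ✓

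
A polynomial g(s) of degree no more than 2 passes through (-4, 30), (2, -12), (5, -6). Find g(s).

Write g(s) = as^2 + bs + c. Substituting each data point gives a linear system:
  16a - 4b + c = 30
  4a + 2b + c = -12
  25a + 5b + c = -6
Solving the system yields a = 1, b = -5, c = -6.
So g(s) = s^2 - 5s - 6.
Check: g(5) = -6. ✓

g(s) = s^2 - 5s - 6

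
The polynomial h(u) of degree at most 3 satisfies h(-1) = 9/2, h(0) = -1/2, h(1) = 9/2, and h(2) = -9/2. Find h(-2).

87/2

Using the Lagrange interpolation formula with nodes -1, 0, 1, 2:
  L_0(u) = u(u - 1)(u - 2) / -6
  L_1(u) = (u + 1)(u - 1)(u - 2) / 2
  L_2(u) = (u + 1)u(u - 2) / -2
  L_3(u) = (u + 1)u(u - 1) / 6
Then h(u) = 9/2·L_0(u) - 1/2·L_1(u) + 9/2·L_2(u) - 9/2·L_3(u).
Expanding and collecting terms gives h(u) = -4u^3 + 5u^2 + 4u - 1/2.
Evaluating at u = -2: h(-2) = 87/2.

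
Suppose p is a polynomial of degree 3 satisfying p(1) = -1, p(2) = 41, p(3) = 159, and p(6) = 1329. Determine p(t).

p(t) = 6t^3 + 2t^2 - 6t - 3

Write p(t) = at^3 + bt^2 + ct + d. Substituting each data point gives a linear system:
  a + b + c + d = -1
  8a + 4b + 2c + d = 41
  27a + 9b + 3c + d = 159
  216a + 36b + 6c + d = 1329
Solving the system yields a = 6, b = 2, c = -6, d = -3.
So p(t) = 6t³ + 2t² - 6t - 3.
Check: p(6) = 1329. ✓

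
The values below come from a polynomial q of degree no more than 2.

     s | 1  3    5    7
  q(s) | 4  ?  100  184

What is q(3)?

40

On equispaced nodes a degree-2 polynomial has vanishing third forward difference, so
  - q(1) + 3·q(3) - 3·q(5) + q(7) = 0.
Substituting the known values and solving for q(3):
  3·q(3) = 120
  q(3) = 40.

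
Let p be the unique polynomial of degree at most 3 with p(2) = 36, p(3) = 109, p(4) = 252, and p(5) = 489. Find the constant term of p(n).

Write p(n) = an^3 + bn^2 + cn + d. Substituting each data point gives a linear system:
  8a + 4b + 2c + d = 36
  27a + 9b + 3c + d = 109
  64a + 16b + 4c + d = 252
  125a + 25b + 5c + d = 489
Solving the system yields a = 4, b = -1, c = 2, d = 4.
So p(n) = 4n^3 - n^2 + 2n + 4.
The constant term is 4.

4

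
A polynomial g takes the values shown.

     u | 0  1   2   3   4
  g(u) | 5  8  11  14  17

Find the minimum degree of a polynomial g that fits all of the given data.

Divided differences on the nodes 0, 1, 2, 3, 4:
  order 0: 5  8  11  14  17
  order 1: 3  3  3  3
  order 2: 0  0  0
  order 3: 0  0
  order 4: 0
The order-1 divided differences are all 3 (nonzero) and every higher order vanishes, so the data lies on a polynomial of degree exactly 1.

1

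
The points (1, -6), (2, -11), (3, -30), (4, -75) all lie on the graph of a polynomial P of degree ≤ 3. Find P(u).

P(u) = -2u^3 + 5u^2 - 6u - 3

Using the Lagrange interpolation formula with nodes 1, 2, 3, 4:
  L_0(u) = (u - 2)(u - 3)(u - 4) / -6
  L_1(u) = (u - 1)(u - 3)(u - 4) / 2
  L_2(u) = (u - 1)(u - 2)(u - 4) / -2
  L_3(u) = (u - 1)(u - 2)(u - 3) / 6
Then P(u) = -6·L_0(u) - 11·L_1(u) - 30·L_2(u) - 75·L_3(u).
Expanding and collecting terms gives P(u) = -2u³ + 5u² - 6u - 3.
Check: P(1) = -6. ✓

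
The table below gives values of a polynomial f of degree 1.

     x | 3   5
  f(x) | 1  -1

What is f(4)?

0

Using the Lagrange interpolation formula with nodes 3, 5:
  L_0(x) = (x - 5) / -2
  L_1(x) = (x - 3) / 2
Then f(x) = 1·L_0(x) - 1·L_1(x).
Expanding and collecting terms gives f(x) = -x + 4.
Evaluating at x = 4: f(4) = 0.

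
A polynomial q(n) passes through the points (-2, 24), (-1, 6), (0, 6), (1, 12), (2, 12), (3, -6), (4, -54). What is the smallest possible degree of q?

3

Forward differences of the values at n = -2, -1, 0, 1, 2, 3, 4:
  q  : 24  6  6  12  12  -6  -54
  Δ  : -18  0  6  0  -18  -48
  Δ^2: 18  6  -6  -18  -30
  Δ^3: -12  -12  -12  -12
  Δ^4: 0  0  0
  Δ^5: 0  0
  Δ^6: 0
The third differences are constant (-12) and nonzero, while all higher differences vanish, so the minimal degree is 3.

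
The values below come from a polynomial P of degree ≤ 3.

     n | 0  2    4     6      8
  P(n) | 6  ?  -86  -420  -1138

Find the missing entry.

On equispaced nodes a degree-3 polynomial has vanishing fourth forward difference, so
  P(0) - 4·P(2) + 6·P(4) - 4·P(6) + P(8) = 0.
Substituting the known values and solving for P(2):
  -4·P(2) = -32
  P(2) = 8.

8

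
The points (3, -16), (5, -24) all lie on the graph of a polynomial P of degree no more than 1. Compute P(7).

-32

Using the Lagrange interpolation formula with nodes 3, 5:
  L_0(x) = (x - 5) / -2
  L_1(x) = (x - 3) / 2
Then P(x) = -16·L_0(x) - 24·L_1(x).
Expanding and collecting terms gives P(x) = -4x - 4.
Evaluating at x = 7: P(7) = -32.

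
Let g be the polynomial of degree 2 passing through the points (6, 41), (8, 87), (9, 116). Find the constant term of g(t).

Write g(t) = at^2 + bt + c. Substituting each data point gives a linear system:
  36a + 6b + c = 41
  64a + 8b + c = 87
  81a + 9b + c = 116
Solving the system yields a = 2, b = -5, c = -1.
So g(t) = 2t² - 5t - 1.
The constant term is -1.

-1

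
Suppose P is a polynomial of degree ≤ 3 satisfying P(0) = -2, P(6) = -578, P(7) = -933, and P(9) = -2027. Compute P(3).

Using the Lagrange interpolation formula with nodes 0, 6, 7, 9:
  L_0(u) = (u - 6)(u - 7)(u - 9) / -378
  L_1(u) = u(u - 7)(u - 9) / 18
  L_2(u) = u(u - 6)(u - 9) / -14
  L_3(u) = u(u - 6)(u - 7) / 54
Then P(u) = -2·L_0(u) - 578·L_1(u) - 933·L_2(u) - 2027·L_3(u).
Expanding and collecting terms gives P(u) = -3u^3 + 2u^2 - 2.
Evaluating at u = 3: P(3) = -65.

-65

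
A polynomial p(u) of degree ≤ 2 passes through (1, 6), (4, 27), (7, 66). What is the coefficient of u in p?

Write p(u) = au^2 + bu + c. Substituting each data point gives a linear system:
  a + b + c = 6
  16a + 4b + c = 27
  49a + 7b + c = 66
Solving the system yields a = 1, b = 2, c = 3.
So p(u) = u^2 + 2u + 3.
The coefficient of u is 2.

2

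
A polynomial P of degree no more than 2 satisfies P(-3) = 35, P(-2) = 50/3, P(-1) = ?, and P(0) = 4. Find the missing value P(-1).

19/3

The 3 known points determine the degree-2 polynomial uniquely.
Write P(n) = an^2 + bn + c. Substituting each data point gives a linear system:
  9a - 3b + c = 35
  4a - 2b + c = 50/3
  c = 4
Solving the system yields a = 4, b = 5/3, c = 4.
So P(n) = 4n² + (5/3)n + 4.
Then P(-1) = 19/3.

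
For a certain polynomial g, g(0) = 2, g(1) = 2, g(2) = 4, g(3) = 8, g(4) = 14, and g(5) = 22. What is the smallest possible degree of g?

Forward differences of the values at n = 0, 1, 2, 3, 4, 5:
  g  : 2  2  4  8  14  22
  Δ  : 0  2  4  6  8
  Δ^2: 2  2  2  2
  Δ^3: 0  0  0
  Δ^4: 0  0
  Δ^5: 0
The second differences are constant (2) and nonzero, while all higher differences vanish, so the minimal degree is 2.

2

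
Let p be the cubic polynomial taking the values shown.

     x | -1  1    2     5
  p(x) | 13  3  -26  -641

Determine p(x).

Using the Lagrange interpolation formula with nodes -1, 1, 2, 5:
  L_0(x) = (x - 1)(x - 2)(x - 5) / -36
  L_1(x) = (x + 1)(x - 2)(x - 5) / 8
  L_2(x) = (x + 1)(x - 1)(x - 5) / -9
  L_3(x) = (x + 1)(x - 1)(x - 2) / 72
Then p(x) = 13·L_0(x) + 3·L_1(x) - 26·L_2(x) - 641·L_3(x).
Expanding and collecting terms gives p(x) = -6x^3 + 4x^2 + x + 4.
Check: p(-1) = 13. ✓

p(x) = -6x^3 + 4x^2 + x + 4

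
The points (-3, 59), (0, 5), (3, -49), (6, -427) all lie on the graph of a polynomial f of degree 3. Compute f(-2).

Using the Lagrange interpolation formula with nodes -3, 0, 3, 6:
  L_0(t) = t(t - 3)(t - 6) / -162
  L_1(t) = (t + 3)(t - 3)(t - 6) / 54
  L_2(t) = (t + 3)t(t - 6) / -54
  L_3(t) = (t + 3)t(t - 3) / 162
Then f(t) = 59·L_0(t) + 5·L_1(t) - 49·L_2(t) - 427·L_3(t).
Expanding and collecting terms gives f(t) = -2t³ + 5.
Evaluating at t = -2: f(-2) = 21.

21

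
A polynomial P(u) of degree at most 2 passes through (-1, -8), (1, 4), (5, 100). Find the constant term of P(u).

-5

Write P(u) = au^2 + bu + c. Substituting each data point gives a linear system:
  a - b + c = -8
  a + b + c = 4
  25a + 5b + c = 100
Solving the system yields a = 3, b = 6, c = -5.
So P(u) = 3u² + 6u - 5.
The constant term is -5.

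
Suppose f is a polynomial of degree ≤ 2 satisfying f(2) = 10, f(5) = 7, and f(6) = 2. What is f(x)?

Write f(x) = ax^2 + bx + c. Substituting each data point gives a linear system:
  4a + 2b + c = 10
  25a + 5b + c = 7
  36a + 6b + c = 2
Solving the system yields a = -1, b = 6, c = 2.
So f(x) = -x² + 6x + 2.
Check: f(2) = 10. ✓

f(x) = -x^2 + 6x + 2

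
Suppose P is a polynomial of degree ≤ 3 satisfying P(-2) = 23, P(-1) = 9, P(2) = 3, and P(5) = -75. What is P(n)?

P(n) = -n^3 + 2n^2 - n + 5

Write P(n) = an^3 + bn^2 + cn + d. Substituting each data point gives a linear system:
  -8a + 4b - 2c + d = 23
  -a + b - c + d = 9
  8a + 4b + 2c + d = 3
  125a + 25b + 5c + d = -75
Solving the system yields a = -1, b = 2, c = -1, d = 5.
So P(n) = -n³ + 2n² - n + 5.
Check: P(-1) = 9. ✓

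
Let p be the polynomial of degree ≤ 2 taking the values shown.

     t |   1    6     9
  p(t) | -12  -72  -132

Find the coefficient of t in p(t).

Write p(t) = at^2 + bt + c. Substituting each data point gives a linear system:
  a + b + c = -12
  36a + 6b + c = -72
  81a + 9b + c = -132
Solving the system yields a = -1, b = -5, c = -6.
So p(t) = -t^2 - 5t - 6.
The coefficient of t is -5.

-5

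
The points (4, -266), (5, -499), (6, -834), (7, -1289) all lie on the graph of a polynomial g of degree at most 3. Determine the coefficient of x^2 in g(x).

Write g(x) = ax^3 + bx^2 + cx + d. Substituting each data point gives a linear system:
  64a + 16b + 4c + d = -266
  125a + 25b + 5c + d = -499
  216a + 36b + 6c + d = -834
  343a + 49b + 7c + d = -1289
Solving the system yields a = -3, b = -6, c = 4, d = 6.
So g(x) = -3x³ - 6x² + 4x + 6.
The coefficient of x^2 is -6.

-6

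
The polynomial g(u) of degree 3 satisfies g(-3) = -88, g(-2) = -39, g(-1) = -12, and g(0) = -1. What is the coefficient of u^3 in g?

Write g(u) = au^3 + bu^2 + cu + d. Substituting each data point gives a linear system:
  -27a + 9b - 3c + d = -88
  -8a + 4b - 2c + d = -39
  -a + b - c + d = -12
  d = -1
Solving the system yields a = 1, b = -5, c = 5, d = -1.
So g(u) = u^3 - 5u^2 + 5u - 1.
The leading coefficient is 1.

1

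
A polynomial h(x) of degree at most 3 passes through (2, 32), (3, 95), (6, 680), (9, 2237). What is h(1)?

Write h(x) = ax^3 + bx^2 + cx + d. Substituting each data point gives a linear system:
  8a + 4b + 2c + d = 32
  27a + 9b + 3c + d = 95
  216a + 36b + 6c + d = 680
  729a + 81b + 9c + d = 2237
Solving the system yields a = 3, b = 0, c = 6, d = -4.
So h(x) = 3x^3 + 6x - 4.
Then h(1) = 5.

5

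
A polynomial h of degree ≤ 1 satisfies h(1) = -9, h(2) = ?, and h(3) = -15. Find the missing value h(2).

-12

The 2 known points determine the degree-1 polynomial uniquely.
Write h(s) = as + b. Substituting each data point gives a linear system:
  a + b = -9
  3a + b = -15
Solving the system yields a = -3, b = -6.
So h(s) = -3s - 6.
Then h(2) = -12.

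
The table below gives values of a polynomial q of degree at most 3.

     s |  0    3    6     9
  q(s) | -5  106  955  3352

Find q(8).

Forward differences of the values at s = 0, 3, 6, 9:
  q  : -5  106  955  3352
  Δ  : 111  849  2397
  Δ^2: 738  1548
  Δ^3: 810
The third differences are constant, confirming degree 3.
Interpolating (Newton forward form) and evaluating at s = 8 gives q(8) = 2331.

2331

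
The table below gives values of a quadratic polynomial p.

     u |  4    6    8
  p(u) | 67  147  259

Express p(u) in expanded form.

p(u) = 4u^2 + 3

Using the Lagrange interpolation formula with nodes 4, 6, 8:
  L_0(u) = (u - 6)(u - 8) / 8
  L_1(u) = (u - 4)(u - 8) / -4
  L_2(u) = (u - 4)(u - 6) / 8
Then p(u) = 67·L_0(u) + 147·L_1(u) + 259·L_2(u).
Expanding and collecting terms gives p(u) = 4u^2 + 3.
Check: p(8) = 259. ✓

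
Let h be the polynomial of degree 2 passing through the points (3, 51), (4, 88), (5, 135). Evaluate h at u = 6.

Using the Lagrange interpolation formula with nodes 3, 4, 5:
  L_0(u) = (u - 4)(u - 5) / 2
  L_1(u) = (u - 3)(u - 5) / -1
  L_2(u) = (u - 3)(u - 4) / 2
Then h(u) = 51·L_0(u) + 88·L_1(u) + 135·L_2(u).
Expanding and collecting terms gives h(u) = 5u^2 + 2u.
Evaluating at u = 6: h(6) = 192.

192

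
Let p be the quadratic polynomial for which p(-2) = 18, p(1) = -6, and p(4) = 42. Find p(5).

Write p(t) = at^2 + bt + c. Substituting each data point gives a linear system:
  4a - 2b + c = 18
  a + b + c = -6
  16a + 4b + c = 42
Solving the system yields a = 4, b = -4, c = -6.
So p(t) = 4t² - 4t - 6.
Then p(5) = 74.

74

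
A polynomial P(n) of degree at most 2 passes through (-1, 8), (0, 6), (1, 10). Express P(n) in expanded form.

Write P(n) = an^2 + bn + c. Substituting each data point gives a linear system:
  a - b + c = 8
  c = 6
  a + b + c = 10
Solving the system yields a = 3, b = 1, c = 6.
So P(n) = 3n^2 + n + 6.
Check: P(-1) = 8. ✓

P(n) = 3n^2 + n + 6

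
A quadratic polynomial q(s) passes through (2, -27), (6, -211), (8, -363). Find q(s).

Write q(s) = as^2 + bs + c. Substituting each data point gives a linear system:
  4a + 2b + c = -27
  36a + 6b + c = -211
  64a + 8b + c = -363
Solving the system yields a = -5, b = -6, c = 5.
So q(s) = -5s^2 - 6s + 5.
Check: q(6) = -211. ✓

q(s) = -5s^2 - 6s + 5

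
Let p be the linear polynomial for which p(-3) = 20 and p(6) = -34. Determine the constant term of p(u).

Write p(u) = au + b. Substituting each data point gives a linear system:
  -3a + b = 20
  6a + b = -34
Solving the system yields a = -6, b = 2.
So p(u) = -6u + 2.
The constant term is 2.

2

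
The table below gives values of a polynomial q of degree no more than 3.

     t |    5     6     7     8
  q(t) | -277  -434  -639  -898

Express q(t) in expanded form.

q(t) = -t^3 - 6t^2 - 2

Write q(t) = at^3 + bt^2 + ct + d. Substituting each data point gives a linear system:
  125a + 25b + 5c + d = -277
  216a + 36b + 6c + d = -434
  343a + 49b + 7c + d = -639
  512a + 64b + 8c + d = -898
Solving the system yields a = -1, b = -6, c = 0, d = -2.
So q(t) = -t³ - 6t² - 2.
Check: q(7) = -639. ✓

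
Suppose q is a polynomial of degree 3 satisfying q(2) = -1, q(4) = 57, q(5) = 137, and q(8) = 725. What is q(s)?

Write q(s) = as^3 + bs^2 + cs + d. Substituting each data point gives a linear system:
  8a + 4b + 2c + d = -1
  64a + 16b + 4c + d = 57
  125a + 25b + 5c + d = 137
  512a + 64b + 8c + d = 725
Solving the system yields a = 2, b = -5, c = 3, d = -3.
So q(s) = 2s^3 - 5s^2 + 3s - 3.
Check: q(4) = 57. ✓

q(s) = 2s^3 - 5s^2 + 3s - 3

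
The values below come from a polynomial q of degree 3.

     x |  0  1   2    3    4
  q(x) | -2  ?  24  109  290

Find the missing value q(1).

-1

The 4 known points determine the degree-3 polynomial uniquely.
Write q(x) = ax^3 + bx^2 + cx + d. Substituting each data point gives a linear system:
  d = -2
  8a + 4b + 2c + d = 24
  27a + 9b + 3c + d = 109
  64a + 16b + 4c + d = 290
Solving the system yields a = 6, b = -6, c = 1, d = -2.
So q(x) = 6x³ - 6x² + x - 2.
Then q(1) = -1.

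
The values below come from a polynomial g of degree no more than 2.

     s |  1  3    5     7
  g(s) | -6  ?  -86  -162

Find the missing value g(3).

-34

The 3 known points determine the degree-2 polynomial uniquely.
Write g(s) = as^2 + bs + c. Substituting each data point gives a linear system:
  a + b + c = -6
  25a + 5b + c = -86
  49a + 7b + c = -162
Solving the system yields a = -3, b = -2, c = -1.
So g(s) = -3s² - 2s - 1.
Then g(3) = -34.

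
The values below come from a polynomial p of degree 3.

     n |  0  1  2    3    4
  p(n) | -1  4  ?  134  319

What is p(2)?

39

On equispaced nodes a degree-3 polynomial has vanishing fourth forward difference, so
  p(0) - 4·p(1) + 6·p(2) - 4·p(3) + p(4) = 0.
Substituting the known values and solving for p(2):
  6·p(2) = 234
  p(2) = 39.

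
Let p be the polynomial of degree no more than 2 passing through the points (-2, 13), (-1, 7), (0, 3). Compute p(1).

Forward differences of the values at u = -2, -1, 0:
  p  : 13  7  3
  Δ  : -6  -4
  Δ^2: 2
The second differences are constant, confirming degree 2.
Interpolating (Newton forward form) and evaluating at u = 1 gives p(1) = 1.

1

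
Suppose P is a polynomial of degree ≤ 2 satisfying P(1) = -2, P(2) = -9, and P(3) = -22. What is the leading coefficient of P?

-3

Write P(n) = an^2 + bn + c. Substituting each data point gives a linear system:
  a + b + c = -2
  4a + 2b + c = -9
  9a + 3b + c = -22
Solving the system yields a = -3, b = 2, c = -1.
So P(n) = -3n^2 + 2n - 1.
The leading coefficient is -3.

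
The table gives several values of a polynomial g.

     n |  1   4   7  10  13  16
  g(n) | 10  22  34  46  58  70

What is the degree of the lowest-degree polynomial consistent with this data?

Forward differences of the values at n = 1, 4, 7, 10, 13, 16:
  g  : 10  22  34  46  58  70
  Δ  : 12  12  12  12  12
  Δ^2: 0  0  0  0
  Δ^3: 0  0  0
  Δ^4: 0  0
  Δ^5: 0
The first differences are constant (12) and nonzero, while all higher differences vanish, so the minimal degree is 1.

1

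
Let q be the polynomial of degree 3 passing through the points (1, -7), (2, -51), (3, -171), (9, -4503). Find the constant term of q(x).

-3

Write q(x) = ax^3 + bx^2 + cx + d. Substituting each data point gives a linear system:
  a + b + c + d = -7
  8a + 4b + 2c + d = -51
  27a + 9b + 3c + d = -171
  729a + 81b + 9c + d = -4503
Solving the system yields a = -6, b = -2, c = 4, d = -3.
So q(x) = -6x^3 - 2x^2 + 4x - 3.
The constant term is -3.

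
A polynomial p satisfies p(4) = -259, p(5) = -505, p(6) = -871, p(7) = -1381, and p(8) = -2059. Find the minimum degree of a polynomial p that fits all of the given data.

Forward differences of the values at t = 4, 5, 6, 7, 8:
  p  : -259  -505  -871  -1381  -2059
  Δ  : -246  -366  -510  -678
  Δ^2: -120  -144  -168
  Δ^3: -24  -24
  Δ^4: 0
The third differences are constant (-24) and nonzero, while all higher differences vanish, so the minimal degree is 3.

3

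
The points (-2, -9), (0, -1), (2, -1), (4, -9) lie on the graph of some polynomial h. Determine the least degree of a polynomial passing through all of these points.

Forward differences of the values at x = -2, 0, 2, 4:
  h  : -9  -1  -1  -9
  Δ  : 8  0  -8
  Δ^2: -8  -8
  Δ^3: 0
The second differences are constant (-8) and nonzero, while all higher differences vanish, so the minimal degree is 2.

2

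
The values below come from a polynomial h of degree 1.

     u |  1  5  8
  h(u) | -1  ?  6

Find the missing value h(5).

The 2 known points determine the degree-1 polynomial uniquely.
Write h(u) = au + b. Substituting each data point gives a linear system:
  a + b = -1
  8a + b = 6
Solving the system yields a = 1, b = -2.
So h(u) = u - 2.
Then h(5) = 3.

3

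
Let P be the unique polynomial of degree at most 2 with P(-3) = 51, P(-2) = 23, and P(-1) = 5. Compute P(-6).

195

Forward differences of the values at n = -3, -2, -1:
  P  : 51  23  5
  Δ  : -28  -18
  Δ^2: 10
The second differences are constant, confirming degree 2.
Interpolating (Newton forward form) and evaluating at n = -6 gives P(-6) = 195.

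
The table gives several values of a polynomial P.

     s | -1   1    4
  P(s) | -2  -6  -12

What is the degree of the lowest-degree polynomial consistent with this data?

1

Divided differences on the nodes -1, 1, 4:
  order 0: -2  -6  -12
  order 1: -2  -2
  order 2: 0
The order-1 divided differences are all -2 (nonzero) and every higher order vanishes, so the data lies on a polynomial of degree exactly 1.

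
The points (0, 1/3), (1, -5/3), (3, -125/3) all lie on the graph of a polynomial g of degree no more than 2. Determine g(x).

Using the Lagrange interpolation formula with nodes 0, 1, 3:
  L_0(x) = (x - 1)(x - 3) / 3
  L_1(x) = x(x - 3) / -2
  L_2(x) = x(x - 1) / 6
Then g(x) = 1/3·L_0(x) - 5/3·L_1(x) - 125/3·L_2(x).
Expanding and collecting terms gives g(x) = -6x² + 4x + 1/3.
Check: g(0) = 1/3. ✓

g(x) = -6x^2 + 4x + 1/3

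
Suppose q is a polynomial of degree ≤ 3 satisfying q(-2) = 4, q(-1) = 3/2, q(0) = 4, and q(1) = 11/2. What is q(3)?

-37/2

Write q(x) = ax^3 + bx^2 + cx + d. Substituting each data point gives a linear system:
  -8a + 4b - 2c + d = 4
  -a + b - c + d = 3/2
  d = 4
  a + b + c + d = 11/2
Solving the system yields a = -1, b = -1/2, c = 3, d = 4.
So q(x) = -x^3 - (1/2)x^2 + 3x + 4.
Then q(3) = -37/2.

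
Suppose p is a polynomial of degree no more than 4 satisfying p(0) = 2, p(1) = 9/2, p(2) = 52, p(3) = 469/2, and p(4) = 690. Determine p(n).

p(n) = 2n^4 + 3n^3 - (1/2)n^2 - 2n + 2

Using the Lagrange interpolation formula with nodes 0, 1, 2, 3, 4:
  L_0(n) = (n - 1)(n - 2)(n - 3)(n - 4) / 24
  L_1(n) = n(n - 2)(n - 3)(n - 4) / -6
  L_2(n) = n(n - 1)(n - 3)(n - 4) / 4
  L_3(n) = n(n - 1)(n - 2)(n - 4) / -6
  L_4(n) = n(n - 1)(n - 2)(n - 3) / 24
Then p(n) = 2·L_0(n) + 9/2·L_1(n) + 52·L_2(n) + 469/2·L_3(n) + 690·L_4(n).
Expanding and collecting terms gives p(n) = 2n⁴ + 3n³ - (1/2)n² - 2n + 2.
Check: p(2) = 52. ✓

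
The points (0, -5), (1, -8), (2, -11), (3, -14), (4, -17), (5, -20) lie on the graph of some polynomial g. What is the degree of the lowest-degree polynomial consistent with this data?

1

Forward differences of the values at s = 0, 1, 2, 3, 4, 5:
  g  : -5  -8  -11  -14  -17  -20
  Δ  : -3  -3  -3  -3  -3
  Δ^2: 0  0  0  0
  Δ^3: 0  0  0
  Δ^4: 0  0
  Δ^5: 0
The first differences are constant (-3) and nonzero, while all higher differences vanish, so the minimal degree is 1.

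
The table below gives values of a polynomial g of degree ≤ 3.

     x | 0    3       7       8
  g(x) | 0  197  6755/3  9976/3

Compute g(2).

Write g(x) = ax^3 + bx^2 + cx + d. Substituting each data point gives a linear system:
  d = 0
  27a + 9b + 3c + d = 197
  343a + 49b + 7c + d = 6755/3
  512a + 64b + 8c + d = 9976/3
Solving the system yields a = 6, b = 4, c = -1/3, d = 0.
So g(x) = 6x^3 + 4x^2 - (1/3)x.
Then g(2) = 190/3.

190/3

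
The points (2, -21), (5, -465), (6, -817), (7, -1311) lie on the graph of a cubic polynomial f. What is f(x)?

Write f(x) = ax^3 + bx^2 + cx + d. Substituting each data point gives a linear system:
  8a + 4b + 2c + d = -21
  125a + 25b + 5c + d = -465
  216a + 36b + 6c + d = -817
  343a + 49b + 7c + d = -1311
Solving the system yields a = -4, b = 1, c = 1, d = 5.
So f(x) = -4x³ + x² + x + 5.
Check: f(6) = -817. ✓

f(x) = -4x^3 + x^2 + x + 5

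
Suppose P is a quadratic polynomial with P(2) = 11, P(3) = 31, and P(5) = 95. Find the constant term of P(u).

-5

Write P(u) = au^2 + bu + c. Substituting each data point gives a linear system:
  4a + 2b + c = 11
  9a + 3b + c = 31
  25a + 5b + c = 95
Solving the system yields a = 4, b = 0, c = -5.
So P(u) = 4u² - 5.
The constant term is -5.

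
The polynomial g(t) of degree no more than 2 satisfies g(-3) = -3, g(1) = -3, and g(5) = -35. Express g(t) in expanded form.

g(t) = -t^2 - 2t

Write g(t) = at^2 + bt + c. Substituting each data point gives a linear system:
  9a - 3b + c = -3
  a + b + c = -3
  25a + 5b + c = -35
Solving the system yields a = -1, b = -2, c = 0.
So g(t) = -t^2 - 2t.
Check: g(-3) = -3. ✓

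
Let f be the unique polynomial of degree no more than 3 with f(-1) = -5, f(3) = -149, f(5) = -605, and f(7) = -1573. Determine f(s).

f(s) = -4s^3 - 4s^2 - 5

Write f(s) = as^3 + bs^2 + cs + d. Substituting each data point gives a linear system:
  -a + b - c + d = -5
  27a + 9b + 3c + d = -149
  125a + 25b + 5c + d = -605
  343a + 49b + 7c + d = -1573
Solving the system yields a = -4, b = -4, c = 0, d = -5.
So f(s) = -4s^3 - 4s^2 - 5.
Check: f(7) = -1573. ✓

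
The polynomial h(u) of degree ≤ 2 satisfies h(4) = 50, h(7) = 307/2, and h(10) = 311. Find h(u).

h(u) = 3u^2 + (3/2)u - 4

Using the Lagrange interpolation formula with nodes 4, 7, 10:
  L_0(u) = (u - 7)(u - 10) / 18
  L_1(u) = (u - 4)(u - 10) / -9
  L_2(u) = (u - 4)(u - 7) / 18
Then h(u) = 50·L_0(u) + 307/2·L_1(u) + 311·L_2(u).
Expanding and collecting terms gives h(u) = 3u² + (3/2)u - 4.
Check: h(10) = 311. ✓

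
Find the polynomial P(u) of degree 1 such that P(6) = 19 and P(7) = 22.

P(u) = 3u + 1

Using the Lagrange interpolation formula with nodes 6, 7:
  L_0(u) = (u - 7) / -1
  L_1(u) = (u - 6) / 1
Then P(u) = 19·L_0(u) + 22·L_1(u).
Expanding and collecting terms gives P(u) = 3u + 1.
Check: P(7) = 22. ✓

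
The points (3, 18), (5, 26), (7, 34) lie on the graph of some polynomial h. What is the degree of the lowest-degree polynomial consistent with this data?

1

Forward differences of the values at s = 3, 5, 7:
  h  : 18  26  34
  Δ  : 8  8
  Δ^2: 0
The first differences are constant (8) and nonzero, while all higher differences vanish, so the minimal degree is 1.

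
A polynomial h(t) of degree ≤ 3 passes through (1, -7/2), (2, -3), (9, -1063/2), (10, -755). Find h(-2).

13

Using the Lagrange interpolation formula with nodes 1, 2, 9, 10:
  L_0(t) = (t - 2)(t - 9)(t - 10) / -72
  L_1(t) = (t - 1)(t - 9)(t - 10) / 56
  L_2(t) = (t - 1)(t - 2)(t - 10) / -56
  L_3(t) = (t - 1)(t - 2)(t - 9) / 72
Then h(t) = -7/2·L_0(t) - 3·L_1(t) - 1063/2·L_2(t) - 755·L_3(t).
Expanding and collecting terms gives h(t) = -t^3 + (5/2)t^2 - 5.
Evaluating at t = -2: h(-2) = 13.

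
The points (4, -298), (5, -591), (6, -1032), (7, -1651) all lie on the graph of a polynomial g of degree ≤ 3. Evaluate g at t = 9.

-3543

Using the Lagrange interpolation formula with nodes 4, 5, 6, 7:
  L_0(t) = (t - 5)(t - 6)(t - 7) / -6
  L_1(t) = (t - 4)(t - 6)(t - 7) / 2
  L_2(t) = (t - 4)(t - 5)(t - 7) / -2
  L_3(t) = (t - 4)(t - 5)(t - 6) / 6
Then g(t) = -298·L_0(t) - 591·L_1(t) - 1032·L_2(t) - 1651·L_3(t).
Expanding and collecting terms gives g(t) = -5t^3 + t^2 + 3t - 6.
Evaluating at t = 9: g(9) = -3543.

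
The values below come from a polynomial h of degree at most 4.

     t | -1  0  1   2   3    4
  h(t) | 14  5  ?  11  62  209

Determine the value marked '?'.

2

The 5 known points determine the degree-4 polynomial uniquely.
Write h(t) = at^4 + bt^3 + ct^2 + dt + e. Substituting each data point gives a linear system:
  a - b + c - d + e = 14
  e = 5
  16a + 8b + 4c + 2d + e = 11
  81a + 27b + 9c + 3d + e = 62
  256a + 64b + 16c + 4d + e = 209
Solving the system yields a = 1, b = -1, c = 2, d = -5, e = 5.
So h(t) = t^4 - t^3 + 2t^2 - 5t + 5.
Then h(1) = 2.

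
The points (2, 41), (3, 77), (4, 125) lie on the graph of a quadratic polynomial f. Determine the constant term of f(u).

Write f(u) = au^2 + bu + c. Substituting each data point gives a linear system:
  4a + 2b + c = 41
  9a + 3b + c = 77
  16a + 4b + c = 125
Solving the system yields a = 6, b = 6, c = 5.
So f(u) = 6u^2 + 6u + 5.
The constant term is 5.

5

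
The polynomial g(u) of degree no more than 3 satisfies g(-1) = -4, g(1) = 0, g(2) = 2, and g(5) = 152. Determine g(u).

Using the Lagrange interpolation formula with nodes -1, 1, 2, 5:
  L_0(u) = (u - 1)(u - 2)(u - 5) / -36
  L_1(u) = (u + 1)(u - 2)(u - 5) / 8
  L_2(u) = (u + 1)(u - 1)(u - 5) / -9
  L_3(u) = (u + 1)(u - 1)(u - 2) / 72
Then g(u) = -4·L_0(u) + 0·L_1(u) + 2·L_2(u) + 152·L_3(u).
Expanding and collecting terms gives g(u) = 2u³ - 4u² + 2.
Check: g(-1) = -4. ✓

g(u) = 2u^3 - 4u^2 + 2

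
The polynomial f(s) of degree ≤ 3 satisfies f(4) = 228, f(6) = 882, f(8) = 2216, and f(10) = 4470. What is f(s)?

f(s) = 5s^3 - 5s^2 - 3s

Using the Lagrange interpolation formula with nodes 4, 6, 8, 10:
  L_0(s) = (s - 6)(s - 8)(s - 10) / -48
  L_1(s) = (s - 4)(s - 8)(s - 10) / 16
  L_2(s) = (s - 4)(s - 6)(s - 10) / -16
  L_3(s) = (s - 4)(s - 6)(s - 8) / 48
Then f(s) = 228·L_0(s) + 882·L_1(s) + 2216·L_2(s) + 4470·L_3(s).
Expanding and collecting terms gives f(s) = 5s^3 - 5s^2 - 3s.
Check: f(6) = 882. ✓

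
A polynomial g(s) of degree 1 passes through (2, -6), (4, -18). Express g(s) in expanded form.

g(s) = -6s + 6

Write g(s) = as + b. Substituting each data point gives a linear system:
  2a + b = -6
  4a + b = -18
Solving the system yields a = -6, b = 6.
So g(s) = -6s + 6.
Check: g(2) = -6. ✓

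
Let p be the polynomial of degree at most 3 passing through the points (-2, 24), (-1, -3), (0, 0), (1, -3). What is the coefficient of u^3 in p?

Write p(u) = au^3 + bu^2 + cu + d. Substituting each data point gives a linear system:
  -8a + 4b - 2c + d = 24
  -a + b - c + d = -3
  d = 0
  a + b + c + d = -3
Solving the system yields a = -6, b = -3, c = 6, d = 0.
So p(u) = -6u³ - 3u² + 6u.
The leading coefficient is -6.

-6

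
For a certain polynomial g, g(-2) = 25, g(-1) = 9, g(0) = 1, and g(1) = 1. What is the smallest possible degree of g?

2

Forward differences of the values at s = -2, -1, 0, 1:
  g  : 25  9  1  1
  Δ  : -16  -8  0
  Δ^2: 8  8
  Δ^3: 0
The second differences are constant (8) and nonzero, while all higher differences vanish, so the minimal degree is 2.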